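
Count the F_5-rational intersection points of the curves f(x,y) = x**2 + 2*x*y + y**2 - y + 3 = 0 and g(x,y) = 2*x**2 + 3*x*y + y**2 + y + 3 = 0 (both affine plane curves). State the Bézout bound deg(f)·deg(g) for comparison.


Common zeros: {(2, 4)}; count = 1; Bézout bound = 4.

deg(f) = 2, deg(g) = 2, so Bézout bound = 4.
Scan x ∈ F_5. For each x, list the y ∈ F_5 with f(x, y) ≡ 0 and those with g(x, y) ≡ 0 (mod 5); the common zeros in that column are the intersection.
  x = 0: f ≡ 0 at y ∈ {2, 4}; g ≡ 0 at y ∈ {1, 3}; common: ∅.
  x = 1: f ≡ 0 at y ∈ {2}; g ≡ 0 at y ∈ {0, 1}; common: ∅.
  x = 2: f ≡ 0 at y ∈ {3, 4}; g ≡ 0 at y ∈ {4}; common: {4}.
  x = 3: f ≡ 0 at y ∈ ∅; g ≡ 0 at y ∈ {2, 3}; common: ∅.
  x = 4: f ≡ 0 at y ∈ ∅; g ≡ 0 at y ∈ {0, 2}; common: ∅.
Collecting: common zeros = {(2, 4)}, so the count is 1.
Comparison with the Bézout bound: 1 ≤ 4 = deg(f)·deg(g), as expected for curves with no common component (the affine F_5-count falls short of the bound because intersections may lie at infinity, over extension fields, or carry multiplicity).


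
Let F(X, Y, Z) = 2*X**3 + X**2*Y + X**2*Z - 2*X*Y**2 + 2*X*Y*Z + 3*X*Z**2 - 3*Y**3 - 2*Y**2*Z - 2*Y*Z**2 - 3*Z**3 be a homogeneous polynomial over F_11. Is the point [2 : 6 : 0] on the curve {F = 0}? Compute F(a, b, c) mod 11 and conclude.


F(2,6,0) ≡ 7 (mod 11); P is NOT on the curve.

Evaluate F(2, 6, 0) term-by-term (mod 11).
  2*X**3 ↦ 2·8·1·1 = 16
  X**2*Y ↦ 1·4·6·1 = 24
  X**2*Z ↦ 1·4·1·0 = 0
  -2*X*Y**2 ↦ -2·2·36·1 = -144
  2*X*Y*Z ↦ 2·2·6·0 = 0
  3*X*Z**2 ↦ 3·2·1·0 = 0
  -3*Y**3 ↦ -3·1·216·1 = -648
  -2*Y**2*Z ↦ -2·1·36·0 = 0
  -2*Y*Z**2 ↦ -2·1·6·0 = 0
  -3*Z**3 ↦ -3·1·1·0 = 0
Sum: F(2, 6, 0) = (16) + (24) + (0) + (-144) + (0) + (0) + (-648) + (0) + (0) + (0) = -752.
Reducing mod 11: -752 ≡ 7 (mod 11).
Since F(a, b, c) ≡ 7 ≠ 0 (mod 11), P does NOT lie on the curve.


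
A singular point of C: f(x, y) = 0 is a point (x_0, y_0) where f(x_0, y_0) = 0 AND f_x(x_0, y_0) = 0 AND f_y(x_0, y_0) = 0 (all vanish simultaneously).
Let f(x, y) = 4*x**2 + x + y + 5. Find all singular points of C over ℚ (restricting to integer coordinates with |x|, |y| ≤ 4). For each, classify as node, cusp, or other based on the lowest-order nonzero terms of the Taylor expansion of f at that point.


No singular points in the scanned grid; C is smooth there.

Compute partial derivatives:
  f_x = 8*x + 1.
  f_y = 1.
f_y = 1 is a nonzero constant, so f_y never vanishes: no point (x, y) can satisfy f = f_x = f_y = 0. In particular no (x, y) ∈ {−4, ..., 4}² is singular; the curve is smooth.


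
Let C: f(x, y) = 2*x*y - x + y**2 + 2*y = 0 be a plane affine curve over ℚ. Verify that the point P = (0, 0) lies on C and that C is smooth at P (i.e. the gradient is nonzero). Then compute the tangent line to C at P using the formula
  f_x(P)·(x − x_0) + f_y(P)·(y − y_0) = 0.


Tangent line at P: -x + 2*y = 0.

Step 1: f(0, 0) = 0, so P lies on C.
Step 2: partial derivatives
  f_x(x, y) = 2*y - 1, f_y(x, y) = 2*x + 2*y + 2.
  f_x(P) = -1, f_y(P) = 2 (gradient nonzero, so P is smooth).
Step 3: tangent line at P: -1·(x − 0) + 2·(y − 0) = 0.
Expanding: -x + 2*y = 0.


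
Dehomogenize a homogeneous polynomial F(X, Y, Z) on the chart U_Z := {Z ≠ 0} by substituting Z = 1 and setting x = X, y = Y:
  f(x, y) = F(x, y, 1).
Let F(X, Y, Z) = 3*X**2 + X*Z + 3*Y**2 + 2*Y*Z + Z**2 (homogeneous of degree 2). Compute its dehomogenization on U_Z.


f(x, y) = 3*x**2 + x + 3*y**2 + 2*y + 1

On U_Z we set Z = 1. Each monomial c·X^i·Y^j·Z^k in F becomes c·x^i·y^j·1^k = c·x^i·y^j.
Substituting Z = 1: F(X, Y, 1) = 3*x**2 + x + 3*y**2 + 2*y + 1.
Note: deg(f) ≤ deg(F) = 2; strict inequality happens when F is divisible by Z (lost terms).


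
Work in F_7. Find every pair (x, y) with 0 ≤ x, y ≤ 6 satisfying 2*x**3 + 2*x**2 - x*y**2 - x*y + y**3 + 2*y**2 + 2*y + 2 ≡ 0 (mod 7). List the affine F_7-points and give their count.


Affine F_7-points: {(0, 1), (1, 5), (4, 6), (5, 6), (6, 2), (6, 4), (6, 5)}; count = 7.

For each of the 49 pairs (x, y) ∈ F_7², evaluate f(x, y) mod 7. Record the zeros.
  x = 0: [0↦2, 1↦0, 2↦1, 3↦4, 4↦1, 5↦5, 6↦1]  zeros at y ∈ {1}
  x = 1: [0↦6, 1↦2, 2↦6, 3↦3, 4↦6, 5↦0, 6↦5]  zeros at y ∈ {5}
  x = 2: [0↦5, 1↦6, 2↦6, 3↦4, 4↦6, 5↦4, 6↦4]  zeros at y ∈ ∅
  x = 3: [0↦4, 1↦3, 2↦6, 3↦5, 4↦6, 5↦1, 6↦3]  zeros at y ∈ ∅
  x = 4: [0↦1, 1↦5, 2↦4, 3↦4, 4↦4, 5↦3, 6↦0]  zeros at y ∈ {6}
  x = 5: [0↦1, 1↦3, 2↦5, 3↦6, 4↦5, 5↦1, 6↦0]  zeros at y ∈ {6}
  x = 6: [0↦2, 1↦2, 2↦0, 3↦2, 4↦0, 5↦0, 6↦1]  zeros at y ∈ {2, 4, 5}
Collecting zeros: affine points = {(0, 1), (1, 5), (4, 6), (5, 6), (6, 2), (6, 4), (6, 5)}.
Total count |C(F_7)_aff| = 7.


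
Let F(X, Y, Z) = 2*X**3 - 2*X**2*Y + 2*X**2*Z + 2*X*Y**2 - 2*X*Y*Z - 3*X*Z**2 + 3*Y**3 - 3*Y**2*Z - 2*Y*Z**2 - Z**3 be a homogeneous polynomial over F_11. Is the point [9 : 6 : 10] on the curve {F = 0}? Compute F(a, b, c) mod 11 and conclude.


F(9,6,10) ≡ 5 (mod 11); P is NOT on the curve.

Evaluate F(9, 6, 10) term-by-term (mod 11).
  2*X**3 ↦ 2·729·1·1 = 1458
  -2*X**2*Y ↦ -2·81·6·1 = -972
  2*X**2*Z ↦ 2·81·1·10 = 1620
  2*X*Y**2 ↦ 2·9·36·1 = 648
  -2*X*Y*Z ↦ -2·9·6·10 = -1080
  -3*X*Z**2 ↦ -3·9·1·100 = -2700
  3*Y**3 ↦ 3·1·216·1 = 648
  -3*Y**2*Z ↦ -3·1·36·10 = -1080
  -2*Y*Z**2 ↦ -2·1·6·100 = -1200
  -Z**3 ↦ -1·1·1·1000 = -1000
Sum: F(9, 6, 10) = (1458) + (-972) + (1620) + (648) + (-1080) + (-2700) + (648) + (-1080) + (-1200) + (-1000) = -3658.
Reducing mod 11: -3658 ≡ 5 (mod 11).
Since F(a, b, c) ≡ 5 ≠ 0 (mod 11), P does NOT lie on the curve.


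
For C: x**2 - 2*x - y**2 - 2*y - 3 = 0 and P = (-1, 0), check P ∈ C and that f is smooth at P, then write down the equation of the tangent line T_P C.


Tangent line at P: -4*x - 2*y - 4 = 0.

Step 1: f(-1, 0) = 0, so P lies on C.
Step 2: partial derivatives
  f_x(x, y) = 2*x - 2, f_y(x, y) = -2*y - 2.
  f_x(P) = -4, f_y(P) = -2 (gradient nonzero, so P is smooth).
Step 3: tangent line at P: -4·(x − -1) + -2·(y − 0) = 0.
Expanding: -4*x - 2*y - 4 = 0.


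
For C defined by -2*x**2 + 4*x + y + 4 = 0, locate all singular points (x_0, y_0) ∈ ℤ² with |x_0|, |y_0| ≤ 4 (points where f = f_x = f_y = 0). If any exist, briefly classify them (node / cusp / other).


No singular points in the scanned grid; C is smooth there.

Compute partial derivatives:
  f_x = 4 - 4*x.
  f_y = 1.
f_y = 1 is a nonzero constant, so f_y never vanishes: no point (x, y) can satisfy f = f_x = f_y = 0. In particular no (x, y) ∈ {−4, ..., 4}² is singular; the curve is smooth.


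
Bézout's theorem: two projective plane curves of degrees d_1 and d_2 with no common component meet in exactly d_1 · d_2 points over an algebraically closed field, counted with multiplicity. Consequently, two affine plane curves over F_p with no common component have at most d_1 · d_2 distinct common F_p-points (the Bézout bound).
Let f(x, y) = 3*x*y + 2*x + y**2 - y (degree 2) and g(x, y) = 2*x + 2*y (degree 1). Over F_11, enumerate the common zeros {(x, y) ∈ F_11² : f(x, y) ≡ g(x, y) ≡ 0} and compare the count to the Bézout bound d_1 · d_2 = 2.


Common zeros: {(0, 0), (7, 4)}; count = 2; Bézout bound = 2.

deg(f) = 2, deg(g) = 1, so Bézout bound = 2.
Scan x ∈ F_11. For each x, list the y ∈ F_11 with f(x, y) ≡ 0 and those with g(x, y) ≡ 0 (mod 11); the common zeros in that column are the intersection.
  x = 0: f ≡ 0 at y ∈ {0, 1}; g ≡ 0 at y ∈ {0}; common: {0}.
  x = 1: f ≡ 0 at y ∈ ∅; g ≡ 0 at y ∈ {10}; common: ∅.
  x = 2: f ≡ 0 at y ∈ {7, 10}; g ≡ 0 at y ∈ {9}; common: ∅.
  x = 3: f ≡ 0 at y ∈ ∅; g ≡ 0 at y ∈ {8}; common: ∅.
  x = 4: f ≡ 0 at y ∈ {5, 6}; g ≡ 0 at y ∈ {7}; common: ∅.
  x = 5: f ≡ 0 at y ∈ ∅; g ≡ 0 at y ∈ {6}; common: ∅.
  x = 6: f ≡ 0 at y ∈ ∅; g ≡ 0 at y ∈ {5}; common: ∅.
  x = 7: f ≡ 0 at y ∈ {4, 9}; g ≡ 0 at y ∈ {4}; common: {4}.
  x = 8: f ≡ 0 at y ∈ {2, 8}; g ≡ 0 at y ∈ {3}; common: ∅.
  x = 9: f ≡ 0 at y ∈ ∅; g ≡ 0 at y ∈ {2}; common: ∅.
  x = 10: f ≡ 0 at y ∈ ∅; g ≡ 0 at y ∈ {1}; common: ∅.
Collecting: common zeros = {(0, 0), (7, 4)}, so the count is 2.
Comparison with the Bézout bound: 2 ≤ 2 = deg(f)·deg(g), as expected for curves with no common component (the bound is attained).


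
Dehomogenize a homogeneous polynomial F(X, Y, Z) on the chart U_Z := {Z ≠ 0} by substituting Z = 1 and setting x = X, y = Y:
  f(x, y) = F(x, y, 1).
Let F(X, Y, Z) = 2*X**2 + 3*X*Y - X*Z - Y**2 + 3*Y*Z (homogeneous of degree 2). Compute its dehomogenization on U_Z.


f(x, y) = 2*x**2 + 3*x*y - x - y**2 + 3*y

On U_Z we set Z = 1. Each monomial c·X^i·Y^j·Z^k in F becomes c·x^i·y^j·1^k = c·x^i·y^j.
Substituting Z = 1: F(X, Y, 1) = 2*x**2 + 3*x*y - x - y**2 + 3*y.
Note: deg(f) ≤ deg(F) = 2; strict inequality happens when F is divisible by Z (lost terms).


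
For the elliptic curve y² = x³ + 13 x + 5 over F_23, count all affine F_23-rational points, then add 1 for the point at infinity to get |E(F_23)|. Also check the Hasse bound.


Affine points = {(2, 4), (2, 19), (3, 5), (3, 18), (4, 11), (4, 12), (6, 0), (7, 5), (7, 18), (8, 0), (9, 0), (10, 10), (10, 13), (12, 7), (12, 16), (13, 5), (13, 18), (16, 10), (16, 13), (19, 2), (19, 21), (20, 10), (20, 13)}; affine count = 23; |E(F_23)| = 24.

Discriminant check: Δ ∝ 4a³ + 27b² = 4·13³ + 27·5² = 4·2197 + 27·25 ≡ 10 (mod 23). Nonzero ⇒ E is nonsingular.
For each x ∈ F_23, compute rhs = x³ + 13·x + 5 mod 23, then count y ∈ F_23 with y² ≡ rhs.
  x = 0: rhs = 5, matching y values: none (0 points).
  x = 1: rhs = 19, matching y values: none (0 points).
  x = 2: rhs = 16, matching y values: 4, 19 (2 points).
  x = 3: rhs = 2, matching y values: 5, 18 (2 points).
  x = 4: rhs = 6, matching y values: 11, 12 (2 points).
  x = 5: rhs = 11, matching y values: none (0 points).
  x = 6: rhs = 0, matching y values: 0 (1 points).
  x = 7: rhs = 2, matching y values: 5, 18 (2 points).
  x = 8: rhs = 0, matching y values: 0 (1 points).
  x = 9: rhs = 0, matching y values: 0 (1 points).
  x = 10: rhs = 8, matching y values: 10, 13 (2 points).
  x = 11: rhs = 7, matching y values: none (0 points).
  x = 12: rhs = 3, matching y values: 7, 16 (2 points).
  x = 13: rhs = 2, matching y values: 5, 18 (2 points).
  x = 14: rhs = 10, matching y values: none (0 points).
  x = 15: rhs = 10, matching y values: none (0 points).
  x = 16: rhs = 8, matching y values: 10, 13 (2 points).
  x = 17: rhs = 10, matching y values: none (0 points).
  x = 18: rhs = 22, matching y values: none (0 points).
  x = 19: rhs = 4, matching y values: 2, 21 (2 points).
  x = 20: rhs = 8, matching y values: 10, 13 (2 points).
  x = 21: rhs = 17, matching y values: none (0 points).
  x = 22: rhs = 14, matching y values: none (0 points).
Total affine count: 23.
Full point count |E(F_23)| = 23 + 1 = 24.
Hasse bound: |24 − (23+1)| = |0| = 0 ≤ 2√23 ≈ 9.5917 ✓.


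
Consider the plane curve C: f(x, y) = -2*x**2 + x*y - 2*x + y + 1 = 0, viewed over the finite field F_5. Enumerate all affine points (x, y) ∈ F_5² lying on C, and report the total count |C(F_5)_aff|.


Affine F_5-points: {(0, 4), (1, 4), (2, 2), (3, 2)}; count = 4.

For each of the 25 pairs (x, y) ∈ F_5², evaluate f(x, y) mod 5. Record the zeros.
  x = 0: [0↦1, 1↦2, 2↦3, 3↦4, 4↦0]  zeros at y ∈ {4}
  x = 1: [0↦2, 1↦4, 2↦1, 3↦3, 4↦0]  zeros at y ∈ {4}
  x = 2: [0↦4, 1↦2, 2↦0, 3↦3, 4↦1]  zeros at y ∈ {2}
  x = 3: [0↦2, 1↦1, 2↦0, 3↦4, 4↦3]  zeros at y ∈ {2}
  x = 4: [0↦1, 1↦1, 2↦1, 3↦1, 4↦1]  zeros at y ∈ ∅
Collecting zeros: affine points = {(0, 4), (1, 4), (2, 2), (3, 2)}.
Total count |C(F_5)_aff| = 4.


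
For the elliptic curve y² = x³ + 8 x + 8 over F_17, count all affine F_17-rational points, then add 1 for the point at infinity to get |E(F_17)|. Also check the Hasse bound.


Affine points = {(0, 5), (0, 12), (1, 0), (2, 7), (2, 10), (3, 5), (3, 12), (4, 6), (4, 11), (6, 0), (7, 4), (7, 13), (10, 0), (11, 4), (11, 13), (12, 8), (12, 9), (14, 5), (14, 12), (15, 1), (15, 16), (16, 4), (16, 13)}; affine count = 23; |E(F_17)| = 24.

Discriminant check: Δ ∝ 4a³ + 27b² = 4·8³ + 27·8² = 4·512 + 27·64 ≡ 2 (mod 17). Nonzero ⇒ E is nonsingular.
For each x ∈ F_17, compute rhs = x³ + 8·x + 8 mod 17, then count y ∈ F_17 with y² ≡ rhs.
  x = 0: rhs = 8, matching y values: 5, 12 (2 points).
  x = 1: rhs = 0, matching y values: 0 (1 points).
  x = 2: rhs = 15, matching y values: 7, 10 (2 points).
  x = 3: rhs = 8, matching y values: 5, 12 (2 points).
  x = 4: rhs = 2, matching y values: 6, 11 (2 points).
  x = 5: rhs = 3, matching y values: none (0 points).
  x = 6: rhs = 0, matching y values: 0 (1 points).
  x = 7: rhs = 16, matching y values: 4, 13 (2 points).
  x = 8: rhs = 6, matching y values: none (0 points).
  x = 9: rhs = 10, matching y values: none (0 points).
  x = 10: rhs = 0, matching y values: 0 (1 points).
  x = 11: rhs = 16, matching y values: 4, 13 (2 points).
  x = 12: rhs = 13, matching y values: 8, 9 (2 points).
  x = 13: rhs = 14, matching y values: none (0 points).
  x = 14: rhs = 8, matching y values: 5, 12 (2 points).
  x = 15: rhs = 1, matching y values: 1, 16 (2 points).
  x = 16: rhs = 16, matching y values: 4, 13 (2 points).
Total affine count: 23.
Full point count |E(F_17)| = 23 + 1 = 24.
Hasse bound: |24 − (17+1)| = |6| = 6 ≤ 2√17 ≈ 8.2462 ✓.


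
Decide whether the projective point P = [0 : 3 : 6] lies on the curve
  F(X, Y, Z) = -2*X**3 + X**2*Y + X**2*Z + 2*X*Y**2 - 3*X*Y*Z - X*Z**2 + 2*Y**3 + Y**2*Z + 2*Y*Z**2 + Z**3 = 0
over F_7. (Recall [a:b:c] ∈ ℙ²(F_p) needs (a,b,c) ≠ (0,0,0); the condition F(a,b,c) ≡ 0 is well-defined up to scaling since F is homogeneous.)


F(0,3,6) ≡ 1 (mod 7); P is NOT on the curve.

Evaluate F(0, 3, 6) term-by-term (mod 7).
  -2*X**3 ↦ -2·0·1·1 = 0
  X**2*Y ↦ 1·0·3·1 = 0
  X**2*Z ↦ 1·0·1·6 = 0
  2*X*Y**2 ↦ 2·0·9·1 = 0
  -3*X*Y*Z ↦ -3·0·3·6 = 0
  -X*Z**2 ↦ -1·0·1·36 = 0
  2*Y**3 ↦ 2·1·27·1 = 54
  Y**2*Z ↦ 1·1·9·6 = 54
  2*Y*Z**2 ↦ 2·1·3·36 = 216
  Z**3 ↦ 1·1·1·216 = 216
Sum: F(0, 3, 6) = (0) + (0) + (0) + (0) + (0) + (0) + (54) + (54) + (216) + (216) = 540.
Reducing mod 7: 540 ≡ 1 (mod 7).
Since F(a, b, c) ≡ 1 ≠ 0 (mod 7), P does NOT lie on the curve.


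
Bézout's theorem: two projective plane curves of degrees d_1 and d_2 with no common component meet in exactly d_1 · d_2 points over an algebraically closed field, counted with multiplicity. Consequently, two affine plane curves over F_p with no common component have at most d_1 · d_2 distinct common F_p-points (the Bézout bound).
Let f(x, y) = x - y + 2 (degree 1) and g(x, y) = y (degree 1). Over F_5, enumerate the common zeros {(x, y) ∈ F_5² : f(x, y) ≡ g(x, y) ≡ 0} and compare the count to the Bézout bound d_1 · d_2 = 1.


Common zeros: {(3, 0)}; count = 1; Bézout bound = 1.

deg(f) = 1, deg(g) = 1, so Bézout bound = 1.
Scan x ∈ F_5. For each x, list the y ∈ F_5 with f(x, y) ≡ 0 and those with g(x, y) ≡ 0 (mod 5); the common zeros in that column are the intersection.
  x = 0: f ≡ 0 at y ∈ {2}; g ≡ 0 at y ∈ {0}; common: ∅.
  x = 1: f ≡ 0 at y ∈ {3}; g ≡ 0 at y ∈ {0}; common: ∅.
  x = 2: f ≡ 0 at y ∈ {4}; g ≡ 0 at y ∈ {0}; common: ∅.
  x = 3: f ≡ 0 at y ∈ {0}; g ≡ 0 at y ∈ {0}; common: {0}.
  x = 4: f ≡ 0 at y ∈ {1}; g ≡ 0 at y ∈ {0}; common: ∅.
Collecting: common zeros = {(3, 0)}, so the count is 1.
Comparison with the Bézout bound: 1 ≤ 1 = deg(f)·deg(g), as expected for curves with no common component (the bound is attained).


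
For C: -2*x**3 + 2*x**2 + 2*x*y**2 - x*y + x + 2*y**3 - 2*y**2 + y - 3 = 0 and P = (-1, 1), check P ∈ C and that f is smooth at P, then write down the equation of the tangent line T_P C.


Tangent line at P: -8*x - 8 = 0.

Step 1: f(-1, 1) = 0, so P lies on C.
Step 2: partial derivatives
  f_x(x, y) = -6*x**2 + 4*x + 2*y**2 - y + 1, f_y(x, y) = 4*x*y - x + 6*y**2 - 4*y + 1.
  f_x(P) = -8, f_y(P) = 0 (gradient nonzero, so P is smooth).
Step 3: tangent line at P: -8·(x − -1) + 0·(y − 1) = 0.
Expanding: -8*x - 8 = 0.


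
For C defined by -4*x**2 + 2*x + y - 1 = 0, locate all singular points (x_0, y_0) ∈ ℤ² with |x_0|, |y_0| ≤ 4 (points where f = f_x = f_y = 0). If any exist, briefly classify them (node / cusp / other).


No singular points in the scanned grid; C is smooth there.

Compute partial derivatives:
  f_x = 2 - 8*x.
  f_y = 1.
f_y = 1 is a nonzero constant, so f_y never vanishes: no point (x, y) can satisfy f = f_x = f_y = 0. In particular no (x, y) ∈ {−4, ..., 4}² is singular; the curve is smooth.


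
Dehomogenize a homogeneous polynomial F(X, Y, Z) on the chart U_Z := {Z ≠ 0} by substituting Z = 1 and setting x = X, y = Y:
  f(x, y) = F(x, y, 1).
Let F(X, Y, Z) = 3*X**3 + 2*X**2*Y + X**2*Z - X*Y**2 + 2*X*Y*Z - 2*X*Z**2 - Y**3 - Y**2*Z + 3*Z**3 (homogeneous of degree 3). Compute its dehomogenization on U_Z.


f(x, y) = 3*x**3 + 2*x**2*y + x**2 - x*y**2 + 2*x*y - 2*x - y**3 - y**2 + 3

On U_Z we set Z = 1. Each monomial c·X^i·Y^j·Z^k in F becomes c·x^i·y^j·1^k = c·x^i·y^j.
Substituting Z = 1: F(X, Y, 1) = 3*x**3 + 2*x**2*y + x**2 - x*y**2 + 2*x*y - 2*x - y**3 - y**2 + 3.
Note: deg(f) ≤ deg(F) = 3; strict inequality happens when F is divisible by Z (lost terms).


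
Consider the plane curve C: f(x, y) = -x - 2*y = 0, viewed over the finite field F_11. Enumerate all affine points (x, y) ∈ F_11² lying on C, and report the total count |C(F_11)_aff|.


Affine F_11-points: {(0, 0), (1, 5), (2, 10), (3, 4), (4, 9), (5, 3), (6, 8), (7, 2), (8, 7), (9, 1), (10, 6)}; count = 11.

For each of the 121 pairs (x, y) ∈ F_11², evaluate f(x, y) mod 11. Record the zeros.
  x = 0: [0↦0, 1↦9, 2↦7, 3↦5, 4↦3, 5↦1, 6↦10, 7↦8, 8↦6, 9↦4, 10↦2]  zeros at y ∈ {0}
  x = 1: [0↦10, 1↦8, 2↦6, 3↦4, 4↦2, 5↦0, 6↦9, 7↦7, 8↦5, 9↦3, 10↦1]  zeros at y ∈ {5}
  x = 2: [0↦9, 1↦7, 2↦5, 3↦3, 4↦1, 5↦10, 6↦8, 7↦6, 8↦4, 9↦2, 10↦0]  zeros at y ∈ {10}
  x = 3: [0↦8, 1↦6, 2↦4, 3↦2, 4↦0, 5↦9, 6↦7, 7↦5, 8↦3, 9↦1, 10↦10]  zeros at y ∈ {4}
  x = 4: [0↦7, 1↦5, 2↦3, 3↦1, 4↦10, 5↦8, 6↦6, 7↦4, 8↦2, 9↦0, 10↦9]  zeros at y ∈ {9}
  x = 5: [0↦6, 1↦4, 2↦2, 3↦0, 4↦9, 5↦7, 6↦5, 7↦3, 8↦1, 9↦10, 10↦8]  zeros at y ∈ {3}
  x = 6: [0↦5, 1↦3, 2↦1, 3↦10, 4↦8, 5↦6, 6↦4, 7↦2, 8↦0, 9↦9, 10↦7]  zeros at y ∈ {8}
  x = 7: [0↦4, 1↦2, 2↦0, 3↦9, 4↦7, 5↦5, 6↦3, 7↦1, 8↦10, 9↦8, 10↦6]  zeros at y ∈ {2}
  x = 8: [0↦3, 1↦1, 2↦10, 3↦8, 4↦6, 5↦4, 6↦2, 7↦0, 8↦9, 9↦7, 10↦5]  zeros at y ∈ {7}
  x = 9: [0↦2, 1↦0, 2↦9, 3↦7, 4↦5, 5↦3, 6↦1, 7↦10, 8↦8, 9↦6, 10↦4]  zeros at y ∈ {1}
  x = 10: [0↦1, 1↦10, 2↦8, 3↦6, 4↦4, 5↦2, 6↦0, 7↦9, 8↦7, 9↦5, 10↦3]  zeros at y ∈ {6}
Collecting zeros: affine points = {(0, 0), (1, 5), (2, 10), (3, 4), (4, 9), (5, 3), (6, 8), (7, 2), (8, 7), (9, 1), (10, 6)}.
Total count |C(F_11)_aff| = 11.


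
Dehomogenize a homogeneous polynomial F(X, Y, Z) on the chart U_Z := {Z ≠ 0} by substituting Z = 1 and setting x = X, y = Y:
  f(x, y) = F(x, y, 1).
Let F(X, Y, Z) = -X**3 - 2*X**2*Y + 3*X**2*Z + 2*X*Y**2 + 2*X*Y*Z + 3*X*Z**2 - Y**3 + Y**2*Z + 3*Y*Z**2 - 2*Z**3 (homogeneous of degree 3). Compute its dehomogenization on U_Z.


f(x, y) = -x**3 - 2*x**2*y + 3*x**2 + 2*x*y**2 + 2*x*y + 3*x - y**3 + y**2 + 3*y - 2

On U_Z we set Z = 1. Each monomial c·X^i·Y^j·Z^k in F becomes c·x^i·y^j·1^k = c·x^i·y^j.
Substituting Z = 1: F(X, Y, 1) = -x**3 - 2*x**2*y + 3*x**2 + 2*x*y**2 + 2*x*y + 3*x - y**3 + y**2 + 3*y - 2.
Note: deg(f) ≤ deg(F) = 3; strict inequality happens when F is divisible by Z (lost terms).


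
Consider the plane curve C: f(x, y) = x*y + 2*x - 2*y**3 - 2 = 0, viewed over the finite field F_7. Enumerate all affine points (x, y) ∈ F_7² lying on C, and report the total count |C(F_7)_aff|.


Affine F_7-points: {(0, 3), (0, 5), (0, 6), (1, 0), (1, 2), (1, 5), (2, 5), (3, 4), (3, 5), (4, 5), (5, 5), (6, 1), (6, 5)}; count = 13.

For each of the 49 pairs (x, y) ∈ F_7², evaluate f(x, y) mod 7. Record the zeros.
  x = 0: [0↦5, 1↦3, 2↦3, 3↦0, 4↦3, 5↦0, 6↦0]  zeros at y ∈ {3, 5, 6}
  x = 1: [0↦0, 1↦6, 2↦0, 3↦5, 4↦2, 5↦0, 6↦1]  zeros at y ∈ {0, 2, 5}
  x = 2: [0↦2, 1↦2, 2↦4, 3↦3, 4↦1, 5↦0, 6↦2]  zeros at y ∈ {5}
  x = 3: [0↦4, 1↦5, 2↦1, 3↦1, 4↦0, 5↦0, 6↦3]  zeros at y ∈ {4, 5}
  x = 4: [0↦6, 1↦1, 2↦5, 3↦6, 4↦6, 5↦0, 6↦4]  zeros at y ∈ {5}
  x = 5: [0↦1, 1↦4, 2↦2, 3↦4, 4↦5, 5↦0, 6↦5]  zeros at y ∈ {5}
  x = 6: [0↦3, 1↦0, 2↦6, 3↦2, 4↦4, 5↦0, 6↦6]  zeros at y ∈ {1, 5}
Collecting zeros: affine points = {(0, 3), (0, 5), (0, 6), (1, 0), (1, 2), (1, 5), (2, 5), (3, 4), (3, 5), (4, 5), (5, 5), (6, 1), (6, 5)}.
Total count |C(F_7)_aff| = 13.


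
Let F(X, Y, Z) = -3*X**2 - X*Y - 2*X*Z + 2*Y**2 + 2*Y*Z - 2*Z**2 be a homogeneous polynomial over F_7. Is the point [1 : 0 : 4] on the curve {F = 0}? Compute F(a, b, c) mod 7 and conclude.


F(1,0,4) ≡ 6 (mod 7); P is NOT on the curve.

Evaluate F(1, 0, 4) term-by-term (mod 7).
  -3*X**2 ↦ -3·1·1·1 = -3
  -X*Y ↦ -1·1·0·1 = 0
  -2*X*Z ↦ -2·1·1·4 = -8
  2*Y**2 ↦ 2·1·0·1 = 0
  2*Y*Z ↦ 2·1·0·4 = 0
  -2*Z**2 ↦ -2·1·1·16 = -32
Sum: F(1, 0, 4) = (-3) + (0) + (-8) + (0) + (0) + (-32) = -43.
Reducing mod 7: -43 ≡ 6 (mod 7).
Since F(a, b, c) ≡ 6 ≠ 0 (mod 7), P does NOT lie on the curve.


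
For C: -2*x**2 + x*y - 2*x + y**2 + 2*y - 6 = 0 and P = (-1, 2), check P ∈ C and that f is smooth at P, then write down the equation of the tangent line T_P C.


Tangent line at P: 4*x + 5*y - 6 = 0.

Step 1: f(-1, 2) = 0, so P lies on C.
Step 2: partial derivatives
  f_x(x, y) = -4*x + y - 2, f_y(x, y) = x + 2*y + 2.
  f_x(P) = 4, f_y(P) = 5 (gradient nonzero, so P is smooth).
Step 3: tangent line at P: 4·(x − -1) + 5·(y − 2) = 0.
Expanding: 4*x + 5*y - 6 = 0.


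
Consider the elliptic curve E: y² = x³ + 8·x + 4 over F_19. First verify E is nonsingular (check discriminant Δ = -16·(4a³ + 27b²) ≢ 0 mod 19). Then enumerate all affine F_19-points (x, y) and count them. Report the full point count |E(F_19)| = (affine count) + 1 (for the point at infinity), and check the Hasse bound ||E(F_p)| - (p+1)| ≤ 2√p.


Affine points = {(0, 2), (0, 17), (2, 3), (2, 16), (3, 6), (3, 13), (4, 9), (4, 10), (5, 6), (5, 13), (7, 2), (7, 17), (9, 8), (9, 11), (10, 1), (10, 18), (11, 6), (11, 13), (12, 2), (12, 17), (13, 5), (13, 14)}; affine count = 22; |E(F_19)| = 23.

Discriminant check: Δ ∝ 4a³ + 27b² = 4·8³ + 27·4² = 4·512 + 27·16 ≡ 10 (mod 19). Nonzero ⇒ E is nonsingular.
For each x ∈ F_19, compute rhs = x³ + 8·x + 4 mod 19, then count y ∈ F_19 with y² ≡ rhs.
  x = 0: rhs = 4, matching y values: 2, 17 (2 points).
  x = 1: rhs = 13, matching y values: none (0 points).
  x = 2: rhs = 9, matching y values: 3, 16 (2 points).
  x = 3: rhs = 17, matching y values: 6, 13 (2 points).
  x = 4: rhs = 5, matching y values: 9, 10 (2 points).
  x = 5: rhs = 17, matching y values: 6, 13 (2 points).
  x = 6: rhs = 2, matching y values: none (0 points).
  x = 7: rhs = 4, matching y values: 2, 17 (2 points).
  x = 8: rhs = 10, matching y values: none (0 points).
  x = 9: rhs = 7, matching y values: 8, 11 (2 points).
  x = 10: rhs = 1, matching y values: 1, 18 (2 points).
  x = 11: rhs = 17, matching y values: 6, 13 (2 points).
  x = 12: rhs = 4, matching y values: 2, 17 (2 points).
  x = 13: rhs = 6, matching y values: 5, 14 (2 points).
  x = 14: rhs = 10, matching y values: none (0 points).
  x = 15: rhs = 3, matching y values: none (0 points).
  x = 16: rhs = 10, matching y values: none (0 points).
  x = 17: rhs = 18, matching y values: none (0 points).
  x = 18: rhs = 14, matching y values: none (0 points).
Total affine count: 22.
Full point count |E(F_19)| = 22 + 1 = 23.
Hasse bound: |23 − (19+1)| = |3| = 3 ≤ 2√19 ≈ 8.7178 ✓.


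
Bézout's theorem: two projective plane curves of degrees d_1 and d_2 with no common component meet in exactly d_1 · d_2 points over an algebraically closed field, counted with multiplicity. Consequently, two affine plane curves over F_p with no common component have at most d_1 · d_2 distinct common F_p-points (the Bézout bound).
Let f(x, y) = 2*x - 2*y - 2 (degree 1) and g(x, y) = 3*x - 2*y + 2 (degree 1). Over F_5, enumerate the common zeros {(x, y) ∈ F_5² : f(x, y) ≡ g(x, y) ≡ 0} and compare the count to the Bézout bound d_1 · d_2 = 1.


Common zeros: {(1, 0)}; count = 1; Bézout bound = 1.

deg(f) = 1, deg(g) = 1, so Bézout bound = 1.
Scan x ∈ F_5. For each x, list the y ∈ F_5 with f(x, y) ≡ 0 and those with g(x, y) ≡ 0 (mod 5); the common zeros in that column are the intersection.
  x = 0: f ≡ 0 at y ∈ {4}; g ≡ 0 at y ∈ {1}; common: ∅.
  x = 1: f ≡ 0 at y ∈ {0}; g ≡ 0 at y ∈ {0}; common: {0}.
  x = 2: f ≡ 0 at y ∈ {1}; g ≡ 0 at y ∈ {4}; common: ∅.
  x = 3: f ≡ 0 at y ∈ {2}; g ≡ 0 at y ∈ {3}; common: ∅.
  x = 4: f ≡ 0 at y ∈ {3}; g ≡ 0 at y ∈ {2}; common: ∅.
Collecting: common zeros = {(1, 0)}, so the count is 1.
Comparison with the Bézout bound: 1 ≤ 1 = deg(f)·deg(g), as expected for curves with no common component (the bound is attained).


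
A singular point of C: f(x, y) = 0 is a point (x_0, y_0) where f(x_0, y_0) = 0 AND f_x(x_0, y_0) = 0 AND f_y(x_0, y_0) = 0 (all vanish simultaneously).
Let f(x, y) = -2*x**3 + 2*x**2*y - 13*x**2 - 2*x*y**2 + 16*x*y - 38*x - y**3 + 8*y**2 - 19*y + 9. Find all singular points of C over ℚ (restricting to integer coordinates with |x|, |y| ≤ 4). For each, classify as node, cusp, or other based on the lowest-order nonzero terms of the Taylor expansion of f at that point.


Singular points: {(-1, 3)}; classification: node.

Compute partial derivatives:
  f_x = -6*x**2 + 4*x*y - 26*x - 2*y**2 + 16*y - 38.
  f_y = 2*x**2 - 4*x*y + 16*x - 3*y**2 + 16*y - 19.
Scan x_0 ∈ {−4, ..., 4}. For each x_0, f_y(x_0, y) is a polynomial in y; find its integer roots y ∈ {−4, ..., 4}, then test f_x and f at those candidates.
  x = -4: f_y(-4, y) = -3*y**2 + 32*y - 51; no integer root y with |y| ≤ 4.
  x = -3: f_y(-3, y) = -3*y**2 + 28*y - 49; no integer root y with |y| ≤ 4.
  x = -2: f_y(-2, y) = -3*y**2 + 24*y - 43; no integer root y with |y| ≤ 4.
  x = -1: f_y(-1, y) = -3*y**2 + 20*y - 33; vanishes at y ∈ {3}. (-1, 3): f_x = 0, f = 0 — SINGULAR.
  x = 0: f_y(0, y) = -3*y**2 + 16*y - 19; no integer root y with |y| ≤ 4.
  x = 1: f_y(1, y) = -3*y**2 + 12*y - 1; no integer root y with |y| ≤ 4.
  x = 2: f_y(2, y) = -3*y**2 + 8*y + 21; no integer root y with |y| ≤ 4.
  x = 3: f_y(3, y) = -3*y**2 + 4*y + 47; no integer root y with |y| ≤ 4.
  x = 4: f_y(4, y) = 77 - 3*y**2; no integer root y with |y| ≤ 4.
Only singular point on the grid: (-1, 3).
Classify: substitute x = -1 + u, y = 3 + v and expand: f = -2*u**3 + 2*u**2*v - u**2 - 2*u*v**2 - v**3 + v**2.
No constant or linear terms (consistent with a singular point). Quadratic part: -u**2 + v**2. Cubic part: -2*u**3 + 2*u**2*v - 2*u*v**2 - v**3.
The quadratic part v**2 - u**2 = (v − u)(v + u) splits into two distinct linear factors, so there are two distinct tangent lines y − 3 = ±(x − -1) — this is a node (ordinary double point).
Classification: node.


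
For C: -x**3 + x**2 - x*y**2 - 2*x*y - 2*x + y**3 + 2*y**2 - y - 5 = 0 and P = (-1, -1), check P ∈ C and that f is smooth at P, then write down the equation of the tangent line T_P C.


Tangent line at P: -6*x - 2*y - 8 = 0.

Step 1: f(-1, -1) = 0, so P lies on C.
Step 2: partial derivatives
  f_x(x, y) = -3*x**2 + 2*x - y**2 - 2*y - 2, f_y(x, y) = -2*x*y - 2*x + 3*y**2 + 4*y - 1.
  f_x(P) = -6, f_y(P) = -2 (gradient nonzero, so P is smooth).
Step 3: tangent line at P: -6·(x − -1) + -2·(y − -1) = 0.
Expanding: -6*x - 2*y - 8 = 0.


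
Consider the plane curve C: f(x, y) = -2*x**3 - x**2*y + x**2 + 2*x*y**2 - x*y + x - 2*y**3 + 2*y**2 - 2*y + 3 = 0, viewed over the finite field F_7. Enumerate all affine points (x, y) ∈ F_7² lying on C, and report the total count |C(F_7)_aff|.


Affine F_7-points: {(1, 4), (2, 0), (2, 5), (3, 3), (4, 0), (4, 1), (4, 4), (5, 0), (5, 3)}; count = 9.

For each of the 49 pairs (x, y) ∈ F_7², evaluate f(x, y) mod 7. Record the zeros.
  x = 0: [0↦3, 1↦1, 2↦5, 3↦3, 4↦4, 5↦3, 6↦2]  zeros at y ∈ ∅
  x = 1: [0↦3, 1↦1, 2↦2, 3↦1, 4↦0, 5↦1, 6↦6]  zeros at y ∈ {4}
  x = 2: [0↦0, 1↦3, 2↦6, 3↦4, 4↦6, 5↦0, 6↦2]  zeros at y ∈ {0, 5}
  x = 3: [0↦3, 1↦2, 2↦5, 3↦0, 4↦3, 5↦2, 6↦6]  zeros at y ∈ {3}
  x = 4: [0↦0, 1↦0, 2↦1, 3↦5, 4↦0, 5↦2, 6↦6]  zeros at y ∈ {0, 1, 4}
  x = 5: [0↦0, 1↦6, 2↦3, 3↦0, 4↦6, 5↦2, 6↦4]  zeros at y ∈ {0, 3}
  x = 6: [0↦5, 1↦1, 2↦6, 3↦1, 4↦2, 5↦4, 6↦2]  zeros at y ∈ ∅
Collecting zeros: affine points = {(1, 4), (2, 0), (2, 5), (3, 3), (4, 0), (4, 1), (4, 4), (5, 0), (5, 3)}.
Total count |C(F_7)_aff| = 9.


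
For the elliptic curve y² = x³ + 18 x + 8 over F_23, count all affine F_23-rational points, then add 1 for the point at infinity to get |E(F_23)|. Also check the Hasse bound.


Affine points = {(0, 10), (0, 13), (1, 2), (1, 21), (2, 11), (2, 12), (4, 11), (4, 12), (5, 4), (5, 19), (9, 5), (9, 18), (13, 1), (13, 22), (17, 11), (17, 12), (18, 0), (22, 9), (22, 14)}; affine count = 19; |E(F_23)| = 20.

Discriminant check: Δ ∝ 4a³ + 27b² = 4·18³ + 27·8² = 4·5832 + 27·64 ≡ 9 (mod 23). Nonzero ⇒ E is nonsingular.
For each x ∈ F_23, compute rhs = x³ + 18·x + 8 mod 23, then count y ∈ F_23 with y² ≡ rhs.
  x = 0: rhs = 8, matching y values: 10, 13 (2 points).
  x = 1: rhs = 4, matching y values: 2, 21 (2 points).
  x = 2: rhs = 6, matching y values: 11, 12 (2 points).
  x = 3: rhs = 20, matching y values: none (0 points).
  x = 4: rhs = 6, matching y values: 11, 12 (2 points).
  x = 5: rhs = 16, matching y values: 4, 19 (2 points).
  x = 6: rhs = 10, matching y values: none (0 points).
  x = 7: rhs = 17, matching y values: none (0 points).
  x = 8: rhs = 20, matching y values: none (0 points).
  x = 9: rhs = 2, matching y values: 5, 18 (2 points).
  x = 10: rhs = 15, matching y values: none (0 points).
  x = 11: rhs = 19, matching y values: none (0 points).
  x = 12: rhs = 20, matching y values: none (0 points).
  x = 13: rhs = 1, matching y values: 1, 22 (2 points).
  x = 14: rhs = 14, matching y values: none (0 points).
  x = 15: rhs = 19, matching y values: none (0 points).
  x = 16: rhs = 22, matching y values: none (0 points).
  x = 17: rhs = 6, matching y values: 11, 12 (2 points).
  x = 18: rhs = 0, matching y values: 0 (1 points).
  x = 19: rhs = 10, matching y values: none (0 points).
  x = 20: rhs = 19, matching y values: none (0 points).
  x = 21: rhs = 10, matching y values: none (0 points).
  x = 22: rhs = 12, matching y values: 9, 14 (2 points).
Total affine count: 19.
Full point count |E(F_23)| = 19 + 1 = 20.
Hasse bound: |20 − (23+1)| = |-4| = 4 ≤ 2√23 ≈ 9.5917 ✓.


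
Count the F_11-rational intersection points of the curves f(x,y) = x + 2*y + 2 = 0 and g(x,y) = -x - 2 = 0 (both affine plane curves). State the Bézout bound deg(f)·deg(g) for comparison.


Common zeros: {(9, 0)}; count = 1; Bézout bound = 1.

deg(f) = 1, deg(g) = 1, so Bézout bound = 1.
Scan x ∈ F_11. For each x, list the y ∈ F_11 with f(x, y) ≡ 0 and those with g(x, y) ≡ 0 (mod 11); the common zeros in that column are the intersection.
  x = 0: f ≡ 0 at y ∈ {10}; g ≡ 0 at y ∈ ∅; common: ∅.
  x = 1: f ≡ 0 at y ∈ {4}; g ≡ 0 at y ∈ ∅; common: ∅.
  x = 2: f ≡ 0 at y ∈ {9}; g ≡ 0 at y ∈ ∅; common: ∅.
  x = 3: f ≡ 0 at y ∈ {3}; g ≡ 0 at y ∈ ∅; common: ∅.
  x = 4: f ≡ 0 at y ∈ {8}; g ≡ 0 at y ∈ ∅; common: ∅.
  x = 5: f ≡ 0 at y ∈ {2}; g ≡ 0 at y ∈ ∅; common: ∅.
  x = 6: f ≡ 0 at y ∈ {7}; g ≡ 0 at y ∈ ∅; common: ∅.
  x = 7: f ≡ 0 at y ∈ {1}; g ≡ 0 at y ∈ ∅; common: ∅.
  x = 8: f ≡ 0 at y ∈ {6}; g ≡ 0 at y ∈ ∅; common: ∅.
  x = 9: f ≡ 0 at y ∈ {0}; g ≡ 0 at y ∈ {0, 1, 2, 3, 4, 5, 6, 7, 8, 9, 10}; common: {0}.
  x = 10: f ≡ 0 at y ∈ {5}; g ≡ 0 at y ∈ ∅; common: ∅.
Collecting: common zeros = {(9, 0)}, so the count is 1.
Comparison with the Bézout bound: 1 ≤ 1 = deg(f)·deg(g), as expected for curves with no common component (the bound is attained).


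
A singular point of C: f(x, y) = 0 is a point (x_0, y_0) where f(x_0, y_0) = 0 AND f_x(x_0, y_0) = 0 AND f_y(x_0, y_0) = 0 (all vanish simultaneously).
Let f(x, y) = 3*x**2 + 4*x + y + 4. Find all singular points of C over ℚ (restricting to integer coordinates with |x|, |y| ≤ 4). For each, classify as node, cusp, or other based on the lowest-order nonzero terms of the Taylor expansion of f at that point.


No singular points in the scanned grid; C is smooth there.

Compute partial derivatives:
  f_x = 6*x + 4.
  f_y = 1.
f_y = 1 is a nonzero constant, so f_y never vanishes: no point (x, y) can satisfy f = f_x = f_y = 0. In particular no (x, y) ∈ {−4, ..., 4}² is singular; the curve is smooth.


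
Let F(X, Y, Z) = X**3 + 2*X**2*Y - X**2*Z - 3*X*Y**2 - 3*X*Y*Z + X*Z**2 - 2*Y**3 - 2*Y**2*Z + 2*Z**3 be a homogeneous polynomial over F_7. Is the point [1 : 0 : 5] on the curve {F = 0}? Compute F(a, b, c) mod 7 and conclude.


F(1,0,5) ≡ 5 (mod 7); P is NOT on the curve.

Evaluate F(1, 0, 5) term-by-term (mod 7).
  X**3 ↦ 1·1·1·1 = 1
  2*X**2*Y ↦ 2·1·0·1 = 0
  -X**2*Z ↦ -1·1·1·5 = -5
  -3*X*Y**2 ↦ -3·1·0·1 = 0
  -3*X*Y*Z ↦ -3·1·0·5 = 0
  X*Z**2 ↦ 1·1·1·25 = 25
  -2*Y**3 ↦ -2·1·0·1 = 0
  -2*Y**2*Z ↦ -2·1·0·5 = 0
  2*Z**3 ↦ 2·1·1·125 = 250
Sum: F(1, 0, 5) = (1) + (0) + (-5) + (0) + (0) + (25) + (0) + (0) + (250) = 271.
Reducing mod 7: 271 ≡ 5 (mod 7).
Since F(a, b, c) ≡ 5 ≠ 0 (mod 7), P does NOT lie on the curve.


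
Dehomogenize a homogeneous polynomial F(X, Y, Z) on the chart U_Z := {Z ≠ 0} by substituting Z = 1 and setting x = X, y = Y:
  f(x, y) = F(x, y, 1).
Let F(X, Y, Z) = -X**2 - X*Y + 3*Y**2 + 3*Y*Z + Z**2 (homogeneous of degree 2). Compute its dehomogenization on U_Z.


f(x, y) = -x**2 - x*y + 3*y**2 + 3*y + 1

On U_Z we set Z = 1. Each monomial c·X^i·Y^j·Z^k in F becomes c·x^i·y^j·1^k = c·x^i·y^j.
Substituting Z = 1: F(X, Y, 1) = -x**2 - x*y + 3*y**2 + 3*y + 1.
Note: deg(f) ≤ deg(F) = 2; strict inequality happens when F is divisible by Z (lost terms).


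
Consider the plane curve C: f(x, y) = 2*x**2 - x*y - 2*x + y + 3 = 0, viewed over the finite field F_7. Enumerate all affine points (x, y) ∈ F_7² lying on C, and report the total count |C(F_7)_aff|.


Affine F_7-points: {(0, 4), (2, 0), (3, 4), (4, 2), (5, 2), (6, 0)}; count = 6.

For each of the 49 pairs (x, y) ∈ F_7², evaluate f(x, y) mod 7. Record the zeros.
  x = 0: [0↦3, 1↦4, 2↦5, 3↦6, 4↦0, 5↦1, 6↦2]  zeros at y ∈ {4}
  x = 1: [0↦3, 1↦3, 2↦3, 3↦3, 4↦3, 5↦3, 6↦3]  zeros at y ∈ ∅
  x = 2: [0↦0, 1↦6, 2↦5, 3↦4, 4↦3, 5↦2, 6↦1]  zeros at y ∈ {0}
  x = 3: [0↦1, 1↦6, 2↦4, 3↦2, 4↦0, 5↦5, 6↦3]  zeros at y ∈ {4}
  x = 4: [0↦6, 1↦3, 2↦0, 3↦4, 4↦1, 5↦5, 6↦2]  zeros at y ∈ {2}
  x = 5: [0↦1, 1↦4, 2↦0, 3↦3, 4↦6, 5↦2, 6↦5]  zeros at y ∈ {2}
  x = 6: [0↦0, 1↦2, 2↦4, 3↦6, 4↦1, 5↦3, 6↦5]  zeros at y ∈ {0}
Collecting zeros: affine points = {(0, 4), (2, 0), (3, 4), (4, 2), (5, 2), (6, 0)}.
Total count |C(F_7)_aff| = 6.


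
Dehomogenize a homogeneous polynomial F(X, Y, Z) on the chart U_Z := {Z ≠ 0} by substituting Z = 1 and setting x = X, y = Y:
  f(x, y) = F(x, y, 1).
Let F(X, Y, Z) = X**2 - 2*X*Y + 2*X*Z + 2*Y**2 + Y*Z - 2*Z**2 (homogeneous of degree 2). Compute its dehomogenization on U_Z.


f(x, y) = x**2 - 2*x*y + 2*x + 2*y**2 + y - 2

On U_Z we set Z = 1. Each monomial c·X^i·Y^j·Z^k in F becomes c·x^i·y^j·1^k = c·x^i·y^j.
Substituting Z = 1: F(X, Y, 1) = x**2 - 2*x*y + 2*x + 2*y**2 + y - 2.
Note: deg(f) ≤ deg(F) = 2; strict inequality happens when F is divisible by Z (lost terms).


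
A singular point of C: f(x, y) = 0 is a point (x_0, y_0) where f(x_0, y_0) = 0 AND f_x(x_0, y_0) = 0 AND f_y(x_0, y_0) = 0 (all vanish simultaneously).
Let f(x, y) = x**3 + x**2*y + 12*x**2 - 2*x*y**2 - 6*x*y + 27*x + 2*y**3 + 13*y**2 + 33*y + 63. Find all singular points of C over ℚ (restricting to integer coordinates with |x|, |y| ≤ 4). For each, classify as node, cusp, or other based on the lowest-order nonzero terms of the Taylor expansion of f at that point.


Singular points: {(-3, -3)}; classification: cusp.

Compute partial derivatives:
  f_x = 3*x**2 + 2*x*y + 24*x - 2*y**2 - 6*y + 27.
  f_y = x**2 - 4*x*y - 6*x + 6*y**2 + 26*y + 33.
Scan x_0 ∈ {−4, ..., 4}. For each x_0, f_y(x_0, y) is a polynomial in y; find its integer roots y ∈ {−4, ..., 4}, then test f_x and f at those candidates.
  x = -4: f_y(-4, y) = 6*y**2 + 42*y + 73; no integer root y with |y| ≤ 4.
  x = -3: f_y(-3, y) = 6*y**2 + 38*y + 60; vanishes at y ∈ {-3}. (-3, -3): f_x = 0, f = 0 — SINGULAR.
  x = -2: f_y(-2, y) = 6*y**2 + 34*y + 49; no integer root y with |y| ≤ 4.
  x = -1: f_y(-1, y) = 6*y**2 + 30*y + 40; no integer root y with |y| ≤ 4.
  x = 0: f_y(0, y) = 6*y**2 + 26*y + 33; no integer root y with |y| ≤ 4.
  x = 1: f_y(1, y) = 6*y**2 + 22*y + 28; no integer root y with |y| ≤ 4.
  x = 2: f_y(2, y) = 6*y**2 + 18*y + 25; no integer root y with |y| ≤ 4.
  x = 3: f_y(3, y) = 6*y**2 + 14*y + 24; no integer root y with |y| ≤ 4.
  x = 4: f_y(4, y) = 6*y**2 + 10*y + 25; no integer root y with |y| ≤ 4.
Only singular point on the grid: (-3, -3).
Classify: substitute x = -3 + u, y = -3 + v and expand: f = u**3 + u**2*v - 2*u*v**2 + 2*v**3 + v**2.
No constant or linear terms (consistent with a singular point). Quadratic part: v**2. Cubic part: u**3 + u**2*v - 2*u*v**2 + 2*v**3.
The quadratic part v**2 is a perfect square, so there is a single (double) tangent line v = 0, i.e. y = -3. Restricting the cubic part to that line (v = 0) leaves u**3 ≠ 0, so f is not divisible by v and the branch is v² ≈ -u**3 to lowest order — this is a cusp.
Classification: cusp.


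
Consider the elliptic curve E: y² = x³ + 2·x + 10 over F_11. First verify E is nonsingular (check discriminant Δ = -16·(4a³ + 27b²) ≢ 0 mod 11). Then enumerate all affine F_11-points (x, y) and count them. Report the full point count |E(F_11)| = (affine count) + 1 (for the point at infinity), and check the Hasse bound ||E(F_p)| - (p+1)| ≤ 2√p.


Affine points = {(2, 0), (4, 4), (4, 7), (7, 2), (7, 9), (9, 3), (9, 8)}; affine count = 7; |E(F_11)| = 8.

Discriminant check: Δ ∝ 4a³ + 27b² = 4·2³ + 27·10² = 4·8 + 27·100 ≡ 4 (mod 11). Nonzero ⇒ E is nonsingular.
For each x ∈ F_11, compute rhs = x³ + 2·x + 10 mod 11, then count y ∈ F_11 with y² ≡ rhs.
  x = 0: rhs = 10, matching y values: none (0 points).
  x = 1: rhs = 2, matching y values: none (0 points).
  x = 2: rhs = 0, matching y values: 0 (1 points).
  x = 3: rhs = 10, matching y values: none (0 points).
  x = 4: rhs = 5, matching y values: 4, 7 (2 points).
  x = 5: rhs = 2, matching y values: none (0 points).
  x = 6: rhs = 7, matching y values: none (0 points).
  x = 7: rhs = 4, matching y values: 2, 9 (2 points).
  x = 8: rhs = 10, matching y values: none (0 points).
  x = 9: rhs = 9, matching y values: 3, 8 (2 points).
  x = 10: rhs = 7, matching y values: none (0 points).
Total affine count: 7.
Full point count |E(F_11)| = 7 + 1 = 8.
Hasse bound: |8 − (11+1)| = |-4| = 4 ≤ 2√11 ≈ 6.6332 ✓.


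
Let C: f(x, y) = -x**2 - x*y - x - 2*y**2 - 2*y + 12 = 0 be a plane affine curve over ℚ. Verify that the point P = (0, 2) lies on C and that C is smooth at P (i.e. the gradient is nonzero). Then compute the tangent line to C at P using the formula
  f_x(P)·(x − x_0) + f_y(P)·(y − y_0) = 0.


Tangent line at P: -3*x - 10*y + 20 = 0.

Step 1: f(0, 2) = 0, so P lies on C.
Step 2: partial derivatives
  f_x(x, y) = -2*x - y - 1, f_y(x, y) = -x - 4*y - 2.
  f_x(P) = -3, f_y(P) = -10 (gradient nonzero, so P is smooth).
Step 3: tangent line at P: -3·(x − 0) + -10·(y − 2) = 0.
Expanding: -3*x - 10*y + 20 = 0.
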